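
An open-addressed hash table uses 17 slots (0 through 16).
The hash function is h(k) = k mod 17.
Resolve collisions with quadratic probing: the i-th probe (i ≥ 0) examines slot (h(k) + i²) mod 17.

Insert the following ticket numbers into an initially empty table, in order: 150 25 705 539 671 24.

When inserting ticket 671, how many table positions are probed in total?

Insert 150: h=14, slot 14 empty => index 14.
Insert 25: h=8, slot 8 empty => index 8.
Insert 705: h=8, slot 8 occupied => index 9.
Insert 539: h=12, slot 12 empty => index 12.
Insert 671: h=8, slots 8,9,12 occupied => index 0.
Insert 24: h=7, slot 7 empty => index 7.
Table: [671, ∅, ∅, ∅, ∅, ∅, ∅, 24, 25, 705, ∅, ∅, 539, ∅, 150, ∅, ∅]

4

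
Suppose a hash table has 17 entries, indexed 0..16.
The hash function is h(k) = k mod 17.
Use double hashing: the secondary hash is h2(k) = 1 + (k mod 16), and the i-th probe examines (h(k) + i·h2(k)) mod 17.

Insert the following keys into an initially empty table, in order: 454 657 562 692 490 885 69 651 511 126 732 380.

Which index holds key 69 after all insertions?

454: h=12 -> slot 12
657: h=11 -> slot 11
562: h=1 -> slot 1
692: h=12, h2=5, probe 12,0 -> slot 0
490: h=14 -> slot 14
885: h=1, h2=6, probe 1,7 -> slot 7
69: h=1, h2=6, probe 1,7,13 -> slot 13
651: h=5 -> slot 5
511: h=1, h2=16, probe 1,0,16 -> slot 16
126: h=7, h2=15, probe 7,5,3 -> slot 3
732: h=1, h2=13, probe 1,14,10 -> slot 10
380: h=6 -> slot 6
Table: [692, 562, _, 126, _, 651, 380, 885, _, _, 732, 657, 454, 69, 490, _, 511]

13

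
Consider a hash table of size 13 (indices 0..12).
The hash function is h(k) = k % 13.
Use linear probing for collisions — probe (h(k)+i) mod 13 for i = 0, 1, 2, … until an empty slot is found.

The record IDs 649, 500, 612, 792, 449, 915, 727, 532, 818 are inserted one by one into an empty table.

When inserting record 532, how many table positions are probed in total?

649: h=12 => slot 12
500: h=6 => slot 6
612: h=1 => slot 1
792: h=12, probe 12,0 => slot 0
449: h=7 => slot 7
915: h=5 => slot 5
727: h=12, probe 12,0,1,2 => slot 2
532: h=12, probe 12,0,1,2,3 => slot 3
818: h=12, probe 12,0,1,2,3,4 => slot 4
Table: [792, 612, 727, 532, 818, 915, 500, 449, ., ., ., ., 649]

5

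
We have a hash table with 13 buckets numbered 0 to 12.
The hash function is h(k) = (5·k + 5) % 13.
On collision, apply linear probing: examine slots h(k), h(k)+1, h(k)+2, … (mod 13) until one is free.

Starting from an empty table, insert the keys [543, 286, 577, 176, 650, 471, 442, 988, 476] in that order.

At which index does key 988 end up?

9

543: h=3 => slot 3
286: h=5 => slot 5
577: h=4 => slot 4
176: h=1 => slot 1
650: h=5, probe 5,6 => slot 6
471: h=7 => slot 7
442: h=5, probe 5,6,7,8 => slot 8
988: h=5, probe 5,6,7,8,9 => slot 9
476: h=6, probe 6,7,8,9,10 => slot 10
Table: [-, 176, -, 543, 577, 286, 650, 471, 442, 988, 476, -, -]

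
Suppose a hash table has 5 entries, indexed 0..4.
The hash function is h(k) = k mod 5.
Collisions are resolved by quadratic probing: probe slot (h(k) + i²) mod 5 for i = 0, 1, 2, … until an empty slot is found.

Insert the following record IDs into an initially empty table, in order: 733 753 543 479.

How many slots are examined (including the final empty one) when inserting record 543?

733: h=3 → slot 3
753: h=3, probe 3,4 → slot 4
543: h=3, probe 3,4,2 → slot 2
479: h=4, probe 4,0 → slot 0
Table: [479, -, 543, 733, 753]

3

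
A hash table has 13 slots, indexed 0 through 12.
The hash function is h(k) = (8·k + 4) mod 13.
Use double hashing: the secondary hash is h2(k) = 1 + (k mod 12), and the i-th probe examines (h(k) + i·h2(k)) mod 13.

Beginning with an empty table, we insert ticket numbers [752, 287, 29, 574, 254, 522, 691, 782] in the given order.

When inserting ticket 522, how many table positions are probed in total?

Insert 752: h=1, slot 1 empty → index 1.
Insert 287: h=12, slot 12 empty → index 12.
Insert 29: h=2, slot 2 empty → index 2.
Insert 574: h=7, slot 7 empty → index 7.
Insert 254: h=8, slot 8 empty → index 8.
Insert 522: h=7, h2=7, slots 7,1,8,2 occupied → index 9.
Insert 691: h=7, h2=8, slots 7,2 occupied → index 10.
Insert 782: h=7, h2=3, slots 7,10 occupied → index 0.
Table: [782, 752, 29, _, _, _, _, 574, 254, 522, 691, _, 287]

5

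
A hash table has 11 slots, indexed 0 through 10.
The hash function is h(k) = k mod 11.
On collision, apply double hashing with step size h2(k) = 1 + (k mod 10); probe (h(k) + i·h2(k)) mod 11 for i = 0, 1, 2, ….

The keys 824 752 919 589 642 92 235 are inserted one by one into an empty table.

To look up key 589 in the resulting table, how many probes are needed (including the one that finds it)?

824 hashes to 10; slot 10 is free → place at 10.
752 hashes to 4; slot 4 is free → place at 4.
919 hashes to 6; slot 6 is free → place at 6.
589 hashes to 6, h2=10; 6 taken → place at 5.
642 hashes to 4, h2=3; 4 taken → place at 7.
92 hashes to 4, h2=3; 4,7,10 taken → place at 2.
235 hashes to 4, h2=6; 4,10,5 taken → place at 0.
Table: [235, -, 92, -, 752, 589, 919, 642, -, -, 824]
Lookup 589: h=6, h2=10, probe 6,5 → found at 5.

2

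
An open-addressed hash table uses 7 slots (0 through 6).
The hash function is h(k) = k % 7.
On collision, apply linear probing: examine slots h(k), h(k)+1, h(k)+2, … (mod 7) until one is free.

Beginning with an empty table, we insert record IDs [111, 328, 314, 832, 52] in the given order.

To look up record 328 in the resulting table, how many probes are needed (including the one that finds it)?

2

111: h=6 => slot 6
328: h=6, probe 6,0 => slot 0
314: h=6, probe 6,0,1 => slot 1
832: h=6, probe 6,0,1,2 => slot 2
52: h=3 => slot 3
Table: [328, 314, 832, 52, _, _, 111]
Lookup 328: h=6, probe 6,0 → found at 0.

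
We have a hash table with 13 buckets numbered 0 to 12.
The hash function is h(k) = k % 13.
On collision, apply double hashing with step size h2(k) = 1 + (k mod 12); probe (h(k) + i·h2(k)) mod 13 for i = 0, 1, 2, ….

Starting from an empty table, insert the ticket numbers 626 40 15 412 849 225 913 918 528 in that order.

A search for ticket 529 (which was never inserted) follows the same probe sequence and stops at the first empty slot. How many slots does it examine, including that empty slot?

3

626 hashes to 2; slot 2 is free => place at 2.
40 hashes to 1; slot 1 is free => place at 1.
15 hashes to 2, h2=4; 2 taken => place at 6.
412 hashes to 9; slot 9 is free => place at 9.
849 hashes to 4; slot 4 is free => place at 4.
225 hashes to 4, h2=10; 4,1 taken => place at 11.
913 hashes to 3; slot 3 is free => place at 3.
918 hashes to 8; slot 8 is free => place at 8.
528 hashes to 8, h2=1; 8,9 taken => place at 10.
Table: [∅, 40, 626, 913, 849, ∅, 15, ∅, 918, 412, 528, 225, ∅]
Lookup 529: h=9, h2=2, probe 9,11,0 → slot 0 empty, not found.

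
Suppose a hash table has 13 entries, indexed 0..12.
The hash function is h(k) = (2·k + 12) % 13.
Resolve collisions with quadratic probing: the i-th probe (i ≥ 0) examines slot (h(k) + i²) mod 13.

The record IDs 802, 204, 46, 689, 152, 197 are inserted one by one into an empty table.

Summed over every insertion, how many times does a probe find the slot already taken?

3

802: h=4 => slot 4
204: h=4, probe 4,5 => slot 5
46: h=0 => slot 0
689: h=12 => slot 12
152: h=4, probe 4,5,8 => slot 8
197: h=3 => slot 3
Table: [46, ., ., 197, 802, 204, ., ., 152, ., ., ., 689]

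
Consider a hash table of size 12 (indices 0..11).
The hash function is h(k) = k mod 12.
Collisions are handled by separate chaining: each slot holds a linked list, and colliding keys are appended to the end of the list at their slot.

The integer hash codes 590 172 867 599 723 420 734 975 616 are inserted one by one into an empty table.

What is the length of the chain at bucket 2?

2

Insert 590: h=2, bucket 2 empty → new chain.
Insert 172: h=4, bucket 4 empty → new chain.
Insert 867: h=3, bucket 3 empty → new chain.
Insert 599: h=11, bucket 11 empty → new chain.
Insert 723: h=3, bucket 3 nonempty → append to chain.
Insert 420: h=0, bucket 0 empty → new chain.
Insert 734: h=2, bucket 2 nonempty → append to chain.
Insert 975: h=3, bucket 3 nonempty → append to chain.
Insert 616: h=4, bucket 4 nonempty → append to chain.
Final buckets:
0: 420
1: .
2: 590 -> 734
3: 867 -> 723 -> 975
4: 172 -> 616
5: .
6: .
7: .
8: .
9: .
10: .
11: 599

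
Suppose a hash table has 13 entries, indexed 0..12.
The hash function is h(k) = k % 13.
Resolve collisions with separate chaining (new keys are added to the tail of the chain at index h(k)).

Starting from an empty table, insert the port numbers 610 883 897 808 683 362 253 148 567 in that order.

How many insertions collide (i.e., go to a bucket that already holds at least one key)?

1

610 → bucket 12
883 → bucket 12 (collision)
897 → bucket 0
808 → bucket 2
683 → bucket 7
362 → bucket 11
253 → bucket 6
148 → bucket 5
567 → bucket 8
Final buckets:
0: 897
1: ∅
2: 808
3: ∅
4: ∅
5: 148
6: 253
7: 683
8: 567
9: ∅
10: ∅
11: 362
12: 610 -> 883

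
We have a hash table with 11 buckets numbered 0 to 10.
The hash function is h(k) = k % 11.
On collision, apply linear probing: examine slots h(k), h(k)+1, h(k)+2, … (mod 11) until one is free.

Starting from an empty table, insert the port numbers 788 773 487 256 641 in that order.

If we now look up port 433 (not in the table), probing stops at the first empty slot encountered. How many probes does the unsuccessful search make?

5

788 hashes to 7; slot 7 is free → place at 7.
773 hashes to 3; slot 3 is free → place at 3.
487 hashes to 3; 3 taken → place at 4.
256 hashes to 3; 3,4 taken → place at 5.
641 hashes to 3; 3,4,5 taken → place at 6.
Table: [—, —, —, 773, 487, 256, 641, 788, —, —, —]
Lookup 433: h=4, probe 4,5,6,7,8 → slot 8 empty, not found.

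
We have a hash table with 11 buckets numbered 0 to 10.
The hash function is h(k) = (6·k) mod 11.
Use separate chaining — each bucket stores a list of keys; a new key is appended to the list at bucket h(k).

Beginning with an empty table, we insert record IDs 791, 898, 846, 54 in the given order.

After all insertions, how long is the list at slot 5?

Insert 791: h=5, bucket 5 empty → new chain.
Insert 898: h=9, bucket 9 empty → new chain.
Insert 846: h=5, bucket 5 nonempty → append to chain.
Insert 54: h=5, bucket 5 nonempty → append to chain.
Final buckets:
0: .
1: .
2: .
3: .
4: .
5: 791 -> 846 -> 54
6: .
7: .
8: .
9: 898
10: .

3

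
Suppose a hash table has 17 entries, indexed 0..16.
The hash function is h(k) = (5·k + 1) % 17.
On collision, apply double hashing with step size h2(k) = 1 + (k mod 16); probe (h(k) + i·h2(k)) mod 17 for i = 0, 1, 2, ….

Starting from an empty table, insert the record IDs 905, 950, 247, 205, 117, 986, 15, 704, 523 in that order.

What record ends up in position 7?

Insert 905: h=4, slot 4 empty → index 4.
Insert 950: h=8, slot 8 empty → index 8.
Insert 247: h=12, slot 12 empty → index 12.
Insert 205: h=6, slot 6 empty → index 6.
Insert 117: h=8, h2=6, slot 8 occupied → index 14.
Insert 986: h=1, slot 1 empty → index 1.
Insert 15: h=8, h2=16, slot 8 occupied → index 7.
Insert 704: h=2, slot 2 empty → index 2.
Insert 523: h=15, slot 15 empty → index 15.
Table: [∅, 986, 704, ∅, 905, ∅, 205, 15, 950, ∅, ∅, ∅, 247, ∅, 117, 523, ∅]

15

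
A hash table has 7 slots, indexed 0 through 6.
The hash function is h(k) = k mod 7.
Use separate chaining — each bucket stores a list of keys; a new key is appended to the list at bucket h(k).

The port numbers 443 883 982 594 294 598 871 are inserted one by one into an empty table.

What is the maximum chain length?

Insert 443: h=2, bucket 2 empty -> new chain.
Insert 883: h=1, bucket 1 empty -> new chain.
Insert 982: h=2, bucket 2 nonempty -> append to chain.
Insert 594: h=6, bucket 6 empty -> new chain.
Insert 294: h=0, bucket 0 empty -> new chain.
Insert 598: h=3, bucket 3 empty -> new chain.
Insert 871: h=3, bucket 3 nonempty -> append to chain.
Final buckets:
0: 294
1: 883
2: 443 -> 982
3: 598 -> 871
4: _
5: _
6: 594

2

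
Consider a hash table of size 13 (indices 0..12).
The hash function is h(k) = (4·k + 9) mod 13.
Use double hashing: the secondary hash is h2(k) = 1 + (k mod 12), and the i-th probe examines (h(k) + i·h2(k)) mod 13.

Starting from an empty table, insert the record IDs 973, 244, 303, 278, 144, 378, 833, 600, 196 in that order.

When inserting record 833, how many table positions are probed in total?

2

Insert 973: h=1, slot 1 empty → index 1.
Insert 244: h=10, slot 10 empty → index 10.
Insert 303: h=12, slot 12 empty → index 12.
Insert 278: h=3, slot 3 empty → index 3.
Insert 144: h=0, slot 0 empty → index 0.
Insert 378: h=0, h2=7, slot 0 occupied → index 7.
Insert 833: h=0, h2=6, slot 0 occupied → index 6.
Insert 600: h=4, slot 4 empty → index 4.
Insert 196: h=0, h2=5, slot 0 occupied → index 5.
Table: [144, 973, _, 278, 600, 196, 833, 378, _, _, 244, _, 303]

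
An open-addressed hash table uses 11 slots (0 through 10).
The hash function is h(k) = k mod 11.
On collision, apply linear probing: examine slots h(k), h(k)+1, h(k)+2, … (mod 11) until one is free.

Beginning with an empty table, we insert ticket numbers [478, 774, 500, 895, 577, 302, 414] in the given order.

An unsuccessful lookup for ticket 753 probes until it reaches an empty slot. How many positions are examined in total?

7

Insert 478: h=5, slot 5 empty → index 5.
Insert 774: h=4, slot 4 empty → index 4.
Insert 500: h=5, slot 5 occupied → index 6.
Insert 895: h=4, slots 4,5,6 occupied → index 7.
Insert 577: h=5, slots 5,6,7 occupied → index 8.
Insert 302: h=5, slots 5,6,7,8 occupied → index 9.
Insert 414: h=7, slots 7,8,9 occupied → index 10.
Table: [∅, ∅, ∅, ∅, 774, 478, 500, 895, 577, 302, 414]
Lookup 753: h=5, probe 5,6,7,8,9,10,0 → slot 0 empty, not found.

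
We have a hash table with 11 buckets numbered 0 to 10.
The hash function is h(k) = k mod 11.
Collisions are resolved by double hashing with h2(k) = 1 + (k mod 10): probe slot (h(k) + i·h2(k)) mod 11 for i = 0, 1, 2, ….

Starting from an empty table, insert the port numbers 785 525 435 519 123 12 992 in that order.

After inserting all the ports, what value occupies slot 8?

785: h=4 → slot 4
525: h=8 → slot 8
435: h=6 → slot 6
519: h=2 → slot 2
123: h=2, h2=4, probe 2,6,10 → slot 10
12: h=1 → slot 1
992: h=2, h2=3, probe 2,5 → slot 5
Table: [., 12, 519, ., 785, 992, 435, ., 525, ., 123]

525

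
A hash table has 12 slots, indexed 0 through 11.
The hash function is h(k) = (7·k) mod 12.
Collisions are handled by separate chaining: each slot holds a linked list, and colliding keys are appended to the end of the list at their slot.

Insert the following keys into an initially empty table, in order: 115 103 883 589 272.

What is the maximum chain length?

3

115 → bucket 1
103 → bucket 1 (collision)
883 → bucket 1 (collision)
589 → bucket 7
272 → bucket 8
Final buckets:
0: -
1: 115 -> 103 -> 883
2: -
3: -
4: -
5: -
6: -
7: 589
8: 272
9: -
10: -
11: -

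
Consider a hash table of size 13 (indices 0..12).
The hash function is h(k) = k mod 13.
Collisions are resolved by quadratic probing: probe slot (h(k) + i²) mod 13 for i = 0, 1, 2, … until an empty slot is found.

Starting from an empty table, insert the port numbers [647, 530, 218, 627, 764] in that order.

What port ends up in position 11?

647: h=10 → slot 10
530: h=10, probe 10,11 → slot 11
218: h=10, probe 10,11,1 → slot 1
627: h=3 → slot 3
764: h=10, probe 10,11,1,6 → slot 6
Table: [., 218, ., 627, ., ., 764, ., ., ., 647, 530, .]

530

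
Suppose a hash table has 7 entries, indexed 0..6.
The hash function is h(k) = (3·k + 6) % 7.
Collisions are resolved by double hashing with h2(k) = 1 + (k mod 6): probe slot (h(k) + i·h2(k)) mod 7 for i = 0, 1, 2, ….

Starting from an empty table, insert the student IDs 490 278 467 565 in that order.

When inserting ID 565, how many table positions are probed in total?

490 hashes to 6; slot 6 is free → place at 6.
278 hashes to 0; slot 0 is free → place at 0.
467 hashes to 0, h2=6; 0,6 taken → place at 5.
565 hashes to 0, h2=2; 0 taken → place at 2.
Table: [278, ., 565, ., ., 467, 490]

2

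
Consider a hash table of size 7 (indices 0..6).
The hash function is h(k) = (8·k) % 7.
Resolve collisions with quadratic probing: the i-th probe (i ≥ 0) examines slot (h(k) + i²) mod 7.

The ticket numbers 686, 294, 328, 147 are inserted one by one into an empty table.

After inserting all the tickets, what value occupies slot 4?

147

686: h=0 => slot 0
294: h=0, probe 0,1 => slot 1
328: h=6 => slot 6
147: h=0, probe 0,1,4 => slot 4
Table: [686, 294, ∅, ∅, 147, ∅, 328]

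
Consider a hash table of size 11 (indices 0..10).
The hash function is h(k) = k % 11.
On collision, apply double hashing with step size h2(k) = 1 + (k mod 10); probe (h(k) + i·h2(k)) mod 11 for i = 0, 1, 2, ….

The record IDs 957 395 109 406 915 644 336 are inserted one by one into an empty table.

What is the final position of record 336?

1

957: h=0 -> slot 0
395: h=10 -> slot 10
109: h=10, h2=10, probe 10,9 -> slot 9
406: h=10, h2=7, probe 10,6 -> slot 6
915: h=2 -> slot 2
644: h=6, h2=5, probe 6,0,5 -> slot 5
336: h=6, h2=7, probe 6,2,9,5,1 -> slot 1
Table: [957, 336, 915, _, _, 644, 406, _, _, 109, 395]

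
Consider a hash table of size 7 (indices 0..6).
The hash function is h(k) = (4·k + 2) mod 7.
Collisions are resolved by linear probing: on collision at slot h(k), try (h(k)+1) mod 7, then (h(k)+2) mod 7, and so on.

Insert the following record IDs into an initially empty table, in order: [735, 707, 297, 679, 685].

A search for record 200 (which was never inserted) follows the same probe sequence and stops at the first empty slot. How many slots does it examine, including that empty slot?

Insert 735: h=2, slot 2 empty -> index 2.
Insert 707: h=2, slot 2 occupied -> index 3.
Insert 297: h=0, slot 0 empty -> index 0.
Insert 679: h=2, slots 2,3 occupied -> index 4.
Insert 685: h=5, slot 5 empty -> index 5.
Table: [297, -, 735, 707, 679, 685, -]
Lookup 200: h=4, probe 4,5,6 → slot 6 empty, not found.

3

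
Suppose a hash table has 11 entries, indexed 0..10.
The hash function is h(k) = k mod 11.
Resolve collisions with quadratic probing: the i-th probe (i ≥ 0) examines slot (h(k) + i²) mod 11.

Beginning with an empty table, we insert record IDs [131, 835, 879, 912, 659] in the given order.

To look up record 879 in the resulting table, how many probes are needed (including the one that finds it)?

3

131: h=10 -> slot 10
835: h=10, probe 10,0 -> slot 0
879: h=10, probe 10,0,3 -> slot 3
912: h=10, probe 10,0,3,8 -> slot 8
659: h=10, probe 10,0,3,8,4 -> slot 4
Table: [835, -, -, 879, 659, -, -, -, 912, -, 131]
Lookup 879: h=10, probe 10,0,3 → found at 3.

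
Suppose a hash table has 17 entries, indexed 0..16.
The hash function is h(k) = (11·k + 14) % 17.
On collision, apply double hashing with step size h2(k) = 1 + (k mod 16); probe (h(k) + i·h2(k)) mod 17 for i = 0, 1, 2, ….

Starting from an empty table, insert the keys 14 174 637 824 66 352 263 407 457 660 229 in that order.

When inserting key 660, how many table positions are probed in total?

14: h=15 -> slot 15
174: h=7 -> slot 7
637: h=0 -> slot 0
824: h=0, h2=9, probe 0,9 -> slot 9
66: h=9, h2=3, probe 9,12 -> slot 12
352: h=10 -> slot 10
263: h=0, h2=8, probe 0,8 -> slot 8
407: h=3 -> slot 3
457: h=9, h2=10, probe 9,2 -> slot 2
660: h=15, h2=5, probe 15,3,8,13 -> slot 13
229: h=0, h2=6, probe 0,6 -> slot 6
Table: [637, _, 457, 407, _, _, 229, 174, 263, 824, 352, _, 66, 660, _, 14, _]

4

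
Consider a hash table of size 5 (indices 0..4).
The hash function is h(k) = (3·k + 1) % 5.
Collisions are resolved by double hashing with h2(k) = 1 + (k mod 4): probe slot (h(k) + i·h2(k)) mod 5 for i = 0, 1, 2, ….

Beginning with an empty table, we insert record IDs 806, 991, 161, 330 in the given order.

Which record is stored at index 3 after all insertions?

Insert 806: h=4, slot 4 empty -> index 4.
Insert 991: h=4, h2=4, slot 4 occupied -> index 3.
Insert 161: h=4, h2=2, slot 4 occupied -> index 1.
Insert 330: h=1, h2=3, slots 1,4 occupied -> index 2.
Table: [_, 161, 330, 991, 806]

991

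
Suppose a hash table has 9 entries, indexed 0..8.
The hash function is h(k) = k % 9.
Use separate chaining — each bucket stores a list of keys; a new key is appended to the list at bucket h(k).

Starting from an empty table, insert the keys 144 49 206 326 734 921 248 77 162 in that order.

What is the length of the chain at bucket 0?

2

144 -> bucket 0
49 -> bucket 4
206 -> bucket 8
326 -> bucket 2
734 -> bucket 5
921 -> bucket 3
248 -> bucket 5 (collision)
77 -> bucket 5 (collision)
162 -> bucket 0 (collision)
Final buckets:
0: 144 -> 162
1: —
2: 326
3: 921
4: 49
5: 734 -> 248 -> 77
6: —
7: —
8: 206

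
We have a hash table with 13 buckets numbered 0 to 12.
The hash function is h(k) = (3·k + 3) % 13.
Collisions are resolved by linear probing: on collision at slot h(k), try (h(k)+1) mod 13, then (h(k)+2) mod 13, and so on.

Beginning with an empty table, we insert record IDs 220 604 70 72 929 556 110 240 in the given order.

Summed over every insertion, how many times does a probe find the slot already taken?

7

220 hashes to 0; slot 0 is free -> place at 0.
604 hashes to 8; slot 8 is free -> place at 8.
70 hashes to 5; slot 5 is free -> place at 5.
72 hashes to 11; slot 11 is free -> place at 11.
929 hashes to 8; 8 taken -> place at 9.
556 hashes to 7; slot 7 is free -> place at 7.
110 hashes to 8; 8,9 taken -> place at 10.
240 hashes to 8; 8,9,10,11 taken -> place at 12.
Table: [220, ∅, ∅, ∅, ∅, 70, ∅, 556, 604, 929, 110, 72, 240]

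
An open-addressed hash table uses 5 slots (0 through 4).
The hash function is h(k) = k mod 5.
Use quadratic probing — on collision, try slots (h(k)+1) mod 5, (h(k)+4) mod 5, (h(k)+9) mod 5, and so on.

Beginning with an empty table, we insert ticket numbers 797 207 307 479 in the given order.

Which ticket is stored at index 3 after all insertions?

797 hashes to 2; slot 2 is free -> place at 2.
207 hashes to 2; 2 taken -> place at 3.
307 hashes to 2; 2,3 taken -> place at 1.
479 hashes to 4; slot 4 is free -> place at 4.
Table: [_, 307, 797, 207, 479]

207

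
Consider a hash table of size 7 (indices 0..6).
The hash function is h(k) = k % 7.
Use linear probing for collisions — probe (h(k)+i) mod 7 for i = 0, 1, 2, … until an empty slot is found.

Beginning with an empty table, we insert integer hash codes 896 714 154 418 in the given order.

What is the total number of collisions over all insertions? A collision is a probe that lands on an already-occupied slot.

3

896 hashes to 0; slot 0 is free -> place at 0.
714 hashes to 0; 0 taken -> place at 1.
154 hashes to 0; 0,1 taken -> place at 2.
418 hashes to 5; slot 5 is free -> place at 5.
Table: [896, 714, 154, _, _, 418, _]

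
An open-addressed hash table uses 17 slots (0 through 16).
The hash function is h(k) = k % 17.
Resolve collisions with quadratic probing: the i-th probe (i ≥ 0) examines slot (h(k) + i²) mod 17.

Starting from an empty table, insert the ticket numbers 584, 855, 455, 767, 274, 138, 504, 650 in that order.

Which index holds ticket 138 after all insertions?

11

584: h=6 -> slot 6
855: h=5 -> slot 5
455: h=13 -> slot 13
767: h=2 -> slot 2
274: h=2, probe 2,3 -> slot 3
138: h=2, probe 2,3,6,11 -> slot 11
504: h=11, probe 11,12 -> slot 12
650: h=4 -> slot 4
Table: [_, _, 767, 274, 650, 855, 584, _, _, _, _, 138, 504, 455, _, _, _]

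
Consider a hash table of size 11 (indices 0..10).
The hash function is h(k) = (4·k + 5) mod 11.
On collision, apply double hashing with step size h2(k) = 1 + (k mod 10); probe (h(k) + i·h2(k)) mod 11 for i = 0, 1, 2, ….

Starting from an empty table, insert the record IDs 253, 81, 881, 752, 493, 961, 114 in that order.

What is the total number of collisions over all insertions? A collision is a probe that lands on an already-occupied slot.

Insert 253: h=5, slot 5 empty => index 5.
Insert 81: h=10, slot 10 empty => index 10.
Insert 881: h=9, slot 9 empty => index 9.
Insert 752: h=10, h2=3, slot 10 occupied => index 2.
Insert 493: h=8, slot 8 empty => index 8.
Insert 961: h=10, h2=2, slot 10 occupied => index 1.
Insert 114: h=10, h2=5, slot 10 occupied => index 4.
Table: [_, 961, 752, _, 114, 253, _, _, 493, 881, 81]

3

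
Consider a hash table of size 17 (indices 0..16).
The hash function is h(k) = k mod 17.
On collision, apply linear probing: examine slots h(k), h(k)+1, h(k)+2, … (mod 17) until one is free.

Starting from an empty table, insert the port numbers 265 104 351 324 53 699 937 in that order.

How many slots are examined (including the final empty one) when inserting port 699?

265 hashes to 10; slot 10 is free -> place at 10.
104 hashes to 2; slot 2 is free -> place at 2.
351 hashes to 11; slot 11 is free -> place at 11.
324 hashes to 1; slot 1 is free -> place at 1.
53 hashes to 2; 2 taken -> place at 3.
699 hashes to 2; 2,3 taken -> place at 4.
937 hashes to 2; 2,3,4 taken -> place at 5.
Table: [., 324, 104, 53, 699, 937, ., ., ., ., 265, 351, ., ., ., ., .]

3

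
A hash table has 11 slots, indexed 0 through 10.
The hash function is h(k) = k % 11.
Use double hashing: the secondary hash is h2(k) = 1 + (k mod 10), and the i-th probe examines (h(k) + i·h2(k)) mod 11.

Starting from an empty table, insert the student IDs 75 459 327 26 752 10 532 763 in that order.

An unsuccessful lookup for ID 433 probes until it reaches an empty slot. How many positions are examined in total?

Insert 75: h=9, slot 9 empty → index 9.
Insert 459: h=8, slot 8 empty → index 8.
Insert 327: h=8, h2=8, slot 8 occupied → index 5.
Insert 26: h=4, slot 4 empty → index 4.
Insert 752: h=4, h2=3, slot 4 occupied → index 7.
Insert 10: h=10, slot 10 empty → index 10.
Insert 532: h=4, h2=3, slots 4,7,10 occupied → index 2.
Insert 763: h=4, h2=4, slots 4,8 occupied → index 1.
Table: [., 763, 532, ., 26, 327, ., 752, 459, 75, 10]
Lookup 433: h=4, h2=4, probe 4,8,1,5,9,2,6 → slot 6 empty, not found.

7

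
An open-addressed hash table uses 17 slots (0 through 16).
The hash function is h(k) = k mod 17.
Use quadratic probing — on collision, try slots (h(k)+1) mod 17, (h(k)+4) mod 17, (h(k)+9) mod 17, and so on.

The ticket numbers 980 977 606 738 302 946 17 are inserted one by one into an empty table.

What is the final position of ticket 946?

15

980: h=11 -> slot 11
977: h=8 -> slot 8
606: h=11, probe 11,12 -> slot 12
738: h=7 -> slot 7
302: h=13 -> slot 13
946: h=11, probe 11,12,15 -> slot 15
17: h=0 -> slot 0
Table: [17, -, -, -, -, -, -, 738, 977, -, -, 980, 606, 302, -, 946, -]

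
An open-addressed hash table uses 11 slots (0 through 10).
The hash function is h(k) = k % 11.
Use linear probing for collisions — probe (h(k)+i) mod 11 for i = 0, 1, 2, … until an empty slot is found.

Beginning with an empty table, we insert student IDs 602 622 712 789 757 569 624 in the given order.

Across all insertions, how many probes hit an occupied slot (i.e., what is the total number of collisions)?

14

Insert 602: h=8, slot 8 empty => index 8.
Insert 622: h=6, slot 6 empty => index 6.
Insert 712: h=8, slot 8 occupied => index 9.
Insert 789: h=8, slots 8,9 occupied => index 10.
Insert 757: h=9, slots 9,10 occupied => index 0.
Insert 569: h=8, slots 8,9,10,0 occupied => index 1.
Insert 624: h=8, slots 8,9,10,0,1 occupied => index 2.
Table: [757, 569, 624, -, -, -, 622, -, 602, 712, 789]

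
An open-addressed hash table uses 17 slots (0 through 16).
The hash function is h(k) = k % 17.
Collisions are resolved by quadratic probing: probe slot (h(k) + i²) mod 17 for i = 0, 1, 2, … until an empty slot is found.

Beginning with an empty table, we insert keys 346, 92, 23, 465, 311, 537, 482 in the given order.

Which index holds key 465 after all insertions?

15

346: h=6 => slot 6
92: h=7 => slot 7
23: h=6, probe 6,7,10 => slot 10
465: h=6, probe 6,7,10,15 => slot 15
311: h=5 => slot 5
537: h=10, probe 10,11 => slot 11
482: h=6, probe 6,7,10,15,5,14 => slot 14
Table: [—, —, —, —, —, 311, 346, 92, —, —, 23, 537, —, —, 482, 465, —]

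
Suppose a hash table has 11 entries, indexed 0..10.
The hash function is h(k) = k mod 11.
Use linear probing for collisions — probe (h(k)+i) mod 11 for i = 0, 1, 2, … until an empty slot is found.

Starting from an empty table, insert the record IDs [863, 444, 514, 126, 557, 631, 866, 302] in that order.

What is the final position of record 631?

9

Insert 863: h=5, slot 5 empty -> index 5.
Insert 444: h=4, slot 4 empty -> index 4.
Insert 514: h=8, slot 8 empty -> index 8.
Insert 126: h=5, slot 5 occupied -> index 6.
Insert 557: h=7, slot 7 empty -> index 7.
Insert 631: h=4, slots 4,5,6,7,8 occupied -> index 9.
Insert 866: h=8, slots 8,9 occupied -> index 10.
Insert 302: h=5, slots 5,6,7,8,9,10 occupied -> index 0.
Table: [302, —, —, —, 444, 863, 126, 557, 514, 631, 866]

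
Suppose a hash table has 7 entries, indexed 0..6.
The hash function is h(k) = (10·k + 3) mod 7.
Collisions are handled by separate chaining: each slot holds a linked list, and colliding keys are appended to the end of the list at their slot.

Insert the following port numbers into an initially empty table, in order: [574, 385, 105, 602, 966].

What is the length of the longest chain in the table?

574 → bucket 3
385 → bucket 3 (collision)
105 → bucket 3 (collision)
602 → bucket 3 (collision)
966 → bucket 3 (collision)
Final buckets:
0: _
1: _
2: _
3: 574 -> 385 -> 105 -> 602 -> 966
4: _
5: _
6: _

5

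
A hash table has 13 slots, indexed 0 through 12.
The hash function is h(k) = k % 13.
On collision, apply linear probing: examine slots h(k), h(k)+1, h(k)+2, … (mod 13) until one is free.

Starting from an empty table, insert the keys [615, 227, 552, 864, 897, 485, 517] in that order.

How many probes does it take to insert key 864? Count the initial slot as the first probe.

615 hashes to 4; slot 4 is free -> place at 4.
227 hashes to 6; slot 6 is free -> place at 6.
552 hashes to 6; 6 taken -> place at 7.
864 hashes to 6; 6,7 taken -> place at 8.
897 hashes to 0; slot 0 is free -> place at 0.
485 hashes to 4; 4 taken -> place at 5.
517 hashes to 10; slot 10 is free -> place at 10.
Table: [897, ∅, ∅, ∅, 615, 485, 227, 552, 864, ∅, 517, ∅, ∅]

3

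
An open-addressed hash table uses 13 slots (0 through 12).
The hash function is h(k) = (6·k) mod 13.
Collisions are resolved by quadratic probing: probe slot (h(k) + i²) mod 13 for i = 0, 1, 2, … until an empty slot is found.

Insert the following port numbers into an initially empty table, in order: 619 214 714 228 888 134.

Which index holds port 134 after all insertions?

12

619 hashes to 9; slot 9 is free -> place at 9.
214 hashes to 10; slot 10 is free -> place at 10.
714 hashes to 7; slot 7 is free -> place at 7.
228 hashes to 3; slot 3 is free -> place at 3.
888 hashes to 11; slot 11 is free -> place at 11.
134 hashes to 11; 11 taken -> place at 12.
Table: [-, -, -, 228, -, -, -, 714, -, 619, 214, 888, 134]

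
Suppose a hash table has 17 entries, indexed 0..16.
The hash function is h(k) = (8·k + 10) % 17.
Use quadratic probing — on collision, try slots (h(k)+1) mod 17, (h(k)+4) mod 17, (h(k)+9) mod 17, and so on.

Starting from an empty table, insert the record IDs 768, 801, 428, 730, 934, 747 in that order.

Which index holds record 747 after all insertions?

768 hashes to 0; slot 0 is free => place at 0.
801 hashes to 9; slot 9 is free => place at 9.
428 hashes to 0; 0 taken => place at 1.
730 hashes to 2; slot 2 is free => place at 2.
934 hashes to 2; 2 taken => place at 3.
747 hashes to 2; 2,3 taken => place at 6.
Table: [768, 428, 730, 934, _, _, 747, _, _, 801, _, _, _, _, _, _, _]

6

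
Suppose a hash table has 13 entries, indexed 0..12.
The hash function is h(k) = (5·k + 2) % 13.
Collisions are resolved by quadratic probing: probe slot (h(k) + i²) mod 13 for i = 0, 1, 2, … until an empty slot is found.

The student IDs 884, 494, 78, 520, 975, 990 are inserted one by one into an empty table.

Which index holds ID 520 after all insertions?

884 hashes to 2; slot 2 is free -> place at 2.
494 hashes to 2; 2 taken -> place at 3.
78 hashes to 2; 2,3 taken -> place at 6.
520 hashes to 2; 2,3,6 taken -> place at 11.
975 hashes to 2; 2,3,6,11 taken -> place at 5.
990 hashes to 12; slot 12 is free -> place at 12.
Table: [—, —, 884, 494, —, 975, 78, —, —, —, —, 520, 990]

11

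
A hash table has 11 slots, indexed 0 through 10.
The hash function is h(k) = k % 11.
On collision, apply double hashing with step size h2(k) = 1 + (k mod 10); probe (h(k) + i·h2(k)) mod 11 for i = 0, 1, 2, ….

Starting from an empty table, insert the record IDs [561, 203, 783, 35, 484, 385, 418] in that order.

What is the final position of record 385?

561 hashes to 0; slot 0 is free => place at 0.
203 hashes to 5; slot 5 is free => place at 5.
783 hashes to 2; slot 2 is free => place at 2.
35 hashes to 2, h2=6; 2 taken => place at 8.
484 hashes to 0, h2=5; 0,5 taken => place at 10.
385 hashes to 0, h2=6; 0 taken => place at 6.
418 hashes to 0, h2=9; 0 taken => place at 9.
Table: [561, _, 783, _, _, 203, 385, _, 35, 418, 484]

6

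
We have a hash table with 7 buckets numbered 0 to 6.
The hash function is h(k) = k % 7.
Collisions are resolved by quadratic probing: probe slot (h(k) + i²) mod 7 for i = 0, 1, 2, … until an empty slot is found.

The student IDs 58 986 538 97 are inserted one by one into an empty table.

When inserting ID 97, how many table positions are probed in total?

3

58: h=2 -> slot 2
986: h=6 -> slot 6
538: h=6, probe 6,0 -> slot 0
97: h=6, probe 6,0,3 -> slot 3
Table: [538, _, 58, 97, _, _, 986]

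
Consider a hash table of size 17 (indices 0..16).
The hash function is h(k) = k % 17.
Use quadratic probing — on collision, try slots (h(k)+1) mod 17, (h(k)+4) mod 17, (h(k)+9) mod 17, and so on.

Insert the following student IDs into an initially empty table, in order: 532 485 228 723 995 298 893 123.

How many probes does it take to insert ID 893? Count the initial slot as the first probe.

Insert 532: h=5, slot 5 empty -> index 5.
Insert 485: h=9, slot 9 empty -> index 9.
Insert 228: h=7, slot 7 empty -> index 7.
Insert 723: h=9, slot 9 occupied -> index 10.
Insert 995: h=9, slots 9,10 occupied -> index 13.
Insert 298: h=9, slots 9,10,13 occupied -> index 1.
Insert 893: h=9, slots 9,10,13,1 occupied -> index 8.
Insert 123: h=4, slot 4 empty -> index 4.
Table: [., 298, ., ., 123, 532, ., 228, 893, 485, 723, ., ., 995, ., ., .]

5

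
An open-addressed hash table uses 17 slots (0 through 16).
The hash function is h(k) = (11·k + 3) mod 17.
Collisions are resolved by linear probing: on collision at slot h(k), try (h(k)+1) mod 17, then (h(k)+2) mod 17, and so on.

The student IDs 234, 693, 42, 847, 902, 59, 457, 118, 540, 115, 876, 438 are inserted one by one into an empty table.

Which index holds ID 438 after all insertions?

Insert 234: h=10, slot 10 empty → index 10.
Insert 693: h=10, slot 10 occupied → index 11.
Insert 42: h=6, slot 6 empty → index 6.
Insert 847: h=4, slot 4 empty → index 4.
Insert 902: h=14, slot 14 empty → index 14.
Insert 59: h=6, slot 6 occupied → index 7.
Insert 457: h=15, slot 15 empty → index 15.
Insert 118: h=9, slot 9 empty → index 9.
Insert 540: h=10, slots 10,11 occupied → index 12.
Insert 115: h=10, slots 10,11,12 occupied → index 13.
Insert 876: h=0, slot 0 empty → index 0.
Insert 438: h=10, slots 10,11,12,13,14,15 occupied → index 16.
Table: [876, —, —, —, 847, —, 42, 59, —, 118, 234, 693, 540, 115, 902, 457, 438]

16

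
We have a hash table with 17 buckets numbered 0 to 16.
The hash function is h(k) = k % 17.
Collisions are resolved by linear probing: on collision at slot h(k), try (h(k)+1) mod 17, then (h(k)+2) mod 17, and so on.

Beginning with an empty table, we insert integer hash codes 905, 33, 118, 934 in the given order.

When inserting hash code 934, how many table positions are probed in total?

3

905: h=4 → slot 4
33: h=16 → slot 16
118: h=16, probe 16,0 → slot 0
934: h=16, probe 16,0,1 → slot 1
Table: [118, 934, -, -, 905, -, -, -, -, -, -, -, -, -, -, -, 33]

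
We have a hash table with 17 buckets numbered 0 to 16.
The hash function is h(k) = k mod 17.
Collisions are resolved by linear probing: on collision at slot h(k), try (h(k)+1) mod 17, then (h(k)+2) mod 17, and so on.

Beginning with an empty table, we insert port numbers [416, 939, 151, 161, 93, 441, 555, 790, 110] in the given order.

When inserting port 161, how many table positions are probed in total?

416: h=8 => slot 8
939: h=4 => slot 4
151: h=15 => slot 15
161: h=8, probe 8,9 => slot 9
93: h=8, probe 8,9,10 => slot 10
441: h=16 => slot 16
555: h=11 => slot 11
790: h=8, probe 8,9,10,11,12 => slot 12
110: h=8, probe 8,9,10,11,12,13 => slot 13
Table: [_, _, _, _, 939, _, _, _, 416, 161, 93, 555, 790, 110, _, 151, 441]

2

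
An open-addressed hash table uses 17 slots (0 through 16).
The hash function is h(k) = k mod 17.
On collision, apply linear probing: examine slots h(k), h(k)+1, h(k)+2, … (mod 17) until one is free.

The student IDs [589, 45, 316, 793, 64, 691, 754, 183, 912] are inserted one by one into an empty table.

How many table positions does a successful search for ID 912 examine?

7

Insert 589: h=11, slot 11 empty → index 11.
Insert 45: h=11, slot 11 occupied → index 12.
Insert 316: h=10, slot 10 empty → index 10.
Insert 793: h=11, slots 11,12 occupied → index 13.
Insert 64: h=13, slot 13 occupied → index 14.
Insert 691: h=11, slots 11,12,13,14 occupied → index 15.
Insert 754: h=6, slot 6 empty → index 6.
Insert 183: h=13, slots 13,14,15 occupied → index 16.
Insert 912: h=11, slots 11,12,13,14,15,16 occupied → index 0.
Table: [912, —, —, —, —, —, 754, —, —, —, 316, 589, 45, 793, 64, 691, 183]
Lookup 912: h=11, probe 11,12,13,14,15,16,0 → found at 0.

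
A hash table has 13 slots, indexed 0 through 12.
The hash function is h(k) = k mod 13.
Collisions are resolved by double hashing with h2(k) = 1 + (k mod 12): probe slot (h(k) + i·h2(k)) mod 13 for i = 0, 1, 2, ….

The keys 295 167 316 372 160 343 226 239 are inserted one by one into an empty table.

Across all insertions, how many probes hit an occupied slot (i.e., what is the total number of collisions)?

295 hashes to 9; slot 9 is free => place at 9.
167 hashes to 11; slot 11 is free => place at 11.
316 hashes to 4; slot 4 is free => place at 4.
372 hashes to 8; slot 8 is free => place at 8.
160 hashes to 4, h2=5; 4,9 taken => place at 1.
343 hashes to 5; slot 5 is free => place at 5.
226 hashes to 5, h2=11; 5 taken => place at 3.
239 hashes to 5, h2=12; 5,4,3 taken => place at 2.
Table: [-, 160, 239, 226, 316, 343, -, -, 372, 295, -, 167, -]

6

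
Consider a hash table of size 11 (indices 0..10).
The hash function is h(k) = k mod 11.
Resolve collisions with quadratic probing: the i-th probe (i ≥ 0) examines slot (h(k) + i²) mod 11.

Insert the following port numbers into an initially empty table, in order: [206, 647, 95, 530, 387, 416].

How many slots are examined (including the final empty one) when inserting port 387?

2

206 hashes to 8; slot 8 is free => place at 8.
647 hashes to 9; slot 9 is free => place at 9.
95 hashes to 7; slot 7 is free => place at 7.
530 hashes to 2; slot 2 is free => place at 2.
387 hashes to 2; 2 taken => place at 3.
416 hashes to 9; 9 taken => place at 10.
Table: [∅, ∅, 530, 387, ∅, ∅, ∅, 95, 206, 647, 416]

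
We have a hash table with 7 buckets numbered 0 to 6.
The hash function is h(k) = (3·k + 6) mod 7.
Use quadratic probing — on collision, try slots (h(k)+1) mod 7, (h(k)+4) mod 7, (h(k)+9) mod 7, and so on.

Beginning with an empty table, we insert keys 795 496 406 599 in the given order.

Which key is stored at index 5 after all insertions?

599

795 hashes to 4; slot 4 is free => place at 4.
496 hashes to 3; slot 3 is free => place at 3.
406 hashes to 6; slot 6 is free => place at 6.
599 hashes to 4; 4 taken => place at 5.
Table: [∅, ∅, ∅, 496, 795, 599, 406]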